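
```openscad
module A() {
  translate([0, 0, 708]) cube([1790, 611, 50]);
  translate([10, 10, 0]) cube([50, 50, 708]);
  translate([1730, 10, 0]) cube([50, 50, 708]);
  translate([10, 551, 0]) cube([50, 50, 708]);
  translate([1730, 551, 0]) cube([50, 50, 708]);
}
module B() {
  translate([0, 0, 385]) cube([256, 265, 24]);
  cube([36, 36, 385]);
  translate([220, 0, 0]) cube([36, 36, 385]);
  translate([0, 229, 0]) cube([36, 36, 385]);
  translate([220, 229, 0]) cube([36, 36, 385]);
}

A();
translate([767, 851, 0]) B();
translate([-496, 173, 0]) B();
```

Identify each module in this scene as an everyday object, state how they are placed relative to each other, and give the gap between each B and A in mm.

Each stool's nearest face is 240 mm from the table's bounding box.

A is a table. B is a stool. Two stools sit around the table at the +y, −x sides. The gap between each stool and the table is 240 mm.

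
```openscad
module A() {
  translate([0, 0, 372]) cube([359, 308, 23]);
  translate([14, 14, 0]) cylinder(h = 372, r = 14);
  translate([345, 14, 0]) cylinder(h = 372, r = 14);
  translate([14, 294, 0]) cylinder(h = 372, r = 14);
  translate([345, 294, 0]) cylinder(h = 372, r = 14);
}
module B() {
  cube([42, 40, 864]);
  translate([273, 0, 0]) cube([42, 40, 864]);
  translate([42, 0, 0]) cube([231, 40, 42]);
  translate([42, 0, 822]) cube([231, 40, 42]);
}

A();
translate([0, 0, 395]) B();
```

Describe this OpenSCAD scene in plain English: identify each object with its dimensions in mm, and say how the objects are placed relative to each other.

A is a simple wooden stool: a rectangular seat 359 mm (x) by 308 mm (y), 23 mm thick, top face at z = 395 mm, on four round legs, each 28 mm in diameter. The legs rest on z = 0, each leg's axis is inset half a diameter from the nearest pair of seat edges (so the leg's bounding box is flush with the corner).

B is a rectangular picture frame lying in the x–z plane (depth along y). The opening is 231 mm wide (x) by 780 mm tall (z), surrounded by a border 42 mm wide on all four sides. The frame is 40 mm deep and is made of two full-height vertical stiles with two horizontal rails fitted between them.

The picture frame is on top of the stool.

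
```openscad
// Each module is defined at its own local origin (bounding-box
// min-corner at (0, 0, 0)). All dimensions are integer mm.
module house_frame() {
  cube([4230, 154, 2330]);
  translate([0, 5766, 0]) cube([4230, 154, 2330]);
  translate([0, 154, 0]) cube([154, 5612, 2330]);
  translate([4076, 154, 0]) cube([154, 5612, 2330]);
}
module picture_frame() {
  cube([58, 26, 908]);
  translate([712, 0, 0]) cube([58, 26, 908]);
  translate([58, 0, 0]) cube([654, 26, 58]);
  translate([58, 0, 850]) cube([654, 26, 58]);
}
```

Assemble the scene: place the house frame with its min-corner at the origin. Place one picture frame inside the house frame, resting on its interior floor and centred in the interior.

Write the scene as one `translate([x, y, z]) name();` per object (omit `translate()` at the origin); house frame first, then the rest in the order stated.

house_frame();
translate([1730, 2947, 0]) picture_frame();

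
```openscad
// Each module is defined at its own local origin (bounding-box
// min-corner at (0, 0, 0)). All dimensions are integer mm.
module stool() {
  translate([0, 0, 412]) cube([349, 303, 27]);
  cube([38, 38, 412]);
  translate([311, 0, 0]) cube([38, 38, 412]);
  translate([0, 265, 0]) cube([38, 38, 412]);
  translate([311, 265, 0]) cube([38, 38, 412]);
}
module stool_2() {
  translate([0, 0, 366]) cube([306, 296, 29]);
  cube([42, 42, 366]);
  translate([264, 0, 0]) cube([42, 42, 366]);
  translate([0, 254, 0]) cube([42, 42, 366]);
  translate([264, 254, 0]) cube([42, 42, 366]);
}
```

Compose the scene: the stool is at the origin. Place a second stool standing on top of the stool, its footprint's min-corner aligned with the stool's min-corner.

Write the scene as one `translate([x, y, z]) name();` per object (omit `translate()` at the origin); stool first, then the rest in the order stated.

stool();
translate([0, 0, 439]) stool_2();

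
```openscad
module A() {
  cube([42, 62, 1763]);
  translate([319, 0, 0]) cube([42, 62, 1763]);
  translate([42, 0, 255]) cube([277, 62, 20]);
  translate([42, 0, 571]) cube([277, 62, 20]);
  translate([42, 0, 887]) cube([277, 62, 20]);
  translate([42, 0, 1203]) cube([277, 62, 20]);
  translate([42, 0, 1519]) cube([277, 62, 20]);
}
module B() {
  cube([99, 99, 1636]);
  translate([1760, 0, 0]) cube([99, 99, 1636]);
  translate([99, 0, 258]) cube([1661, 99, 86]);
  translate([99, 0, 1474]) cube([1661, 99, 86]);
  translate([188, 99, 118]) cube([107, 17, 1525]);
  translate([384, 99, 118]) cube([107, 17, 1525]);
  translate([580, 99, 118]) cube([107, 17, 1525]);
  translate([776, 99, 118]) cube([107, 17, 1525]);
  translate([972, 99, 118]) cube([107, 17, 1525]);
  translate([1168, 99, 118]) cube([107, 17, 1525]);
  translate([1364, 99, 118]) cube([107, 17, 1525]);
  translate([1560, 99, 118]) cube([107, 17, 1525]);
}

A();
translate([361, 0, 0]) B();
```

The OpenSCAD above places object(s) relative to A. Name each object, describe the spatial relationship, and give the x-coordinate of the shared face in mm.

The ladder's +x face and the fence section's −x face are both at x = 361 mm.

A is a ladder. B is a fence section. The fence section is against the ladder's +x side, with their −y faces flush. The x-coordinate of the shared face is 361 mm.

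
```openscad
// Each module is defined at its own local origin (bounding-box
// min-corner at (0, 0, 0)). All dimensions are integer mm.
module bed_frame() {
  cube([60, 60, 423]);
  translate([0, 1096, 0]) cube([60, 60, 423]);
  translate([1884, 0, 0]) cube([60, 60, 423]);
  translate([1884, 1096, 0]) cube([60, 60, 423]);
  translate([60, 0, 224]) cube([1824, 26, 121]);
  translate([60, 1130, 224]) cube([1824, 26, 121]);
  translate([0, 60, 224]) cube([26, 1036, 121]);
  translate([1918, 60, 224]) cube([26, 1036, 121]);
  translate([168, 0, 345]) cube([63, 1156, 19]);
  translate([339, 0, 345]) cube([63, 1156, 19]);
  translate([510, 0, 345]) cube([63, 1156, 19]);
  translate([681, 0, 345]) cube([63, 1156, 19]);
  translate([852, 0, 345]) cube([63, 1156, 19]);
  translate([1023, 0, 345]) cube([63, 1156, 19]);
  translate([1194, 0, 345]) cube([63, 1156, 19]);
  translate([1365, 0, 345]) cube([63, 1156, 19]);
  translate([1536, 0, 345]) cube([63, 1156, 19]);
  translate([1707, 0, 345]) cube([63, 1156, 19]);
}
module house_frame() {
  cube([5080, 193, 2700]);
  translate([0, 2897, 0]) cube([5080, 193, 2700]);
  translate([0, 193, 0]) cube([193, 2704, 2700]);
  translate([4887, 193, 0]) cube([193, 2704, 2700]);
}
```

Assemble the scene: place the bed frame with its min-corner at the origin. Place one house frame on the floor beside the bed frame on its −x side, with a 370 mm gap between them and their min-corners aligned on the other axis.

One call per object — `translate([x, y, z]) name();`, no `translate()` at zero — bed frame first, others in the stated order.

bed_frame();
translate([-5450, 0, 0]) house_frame();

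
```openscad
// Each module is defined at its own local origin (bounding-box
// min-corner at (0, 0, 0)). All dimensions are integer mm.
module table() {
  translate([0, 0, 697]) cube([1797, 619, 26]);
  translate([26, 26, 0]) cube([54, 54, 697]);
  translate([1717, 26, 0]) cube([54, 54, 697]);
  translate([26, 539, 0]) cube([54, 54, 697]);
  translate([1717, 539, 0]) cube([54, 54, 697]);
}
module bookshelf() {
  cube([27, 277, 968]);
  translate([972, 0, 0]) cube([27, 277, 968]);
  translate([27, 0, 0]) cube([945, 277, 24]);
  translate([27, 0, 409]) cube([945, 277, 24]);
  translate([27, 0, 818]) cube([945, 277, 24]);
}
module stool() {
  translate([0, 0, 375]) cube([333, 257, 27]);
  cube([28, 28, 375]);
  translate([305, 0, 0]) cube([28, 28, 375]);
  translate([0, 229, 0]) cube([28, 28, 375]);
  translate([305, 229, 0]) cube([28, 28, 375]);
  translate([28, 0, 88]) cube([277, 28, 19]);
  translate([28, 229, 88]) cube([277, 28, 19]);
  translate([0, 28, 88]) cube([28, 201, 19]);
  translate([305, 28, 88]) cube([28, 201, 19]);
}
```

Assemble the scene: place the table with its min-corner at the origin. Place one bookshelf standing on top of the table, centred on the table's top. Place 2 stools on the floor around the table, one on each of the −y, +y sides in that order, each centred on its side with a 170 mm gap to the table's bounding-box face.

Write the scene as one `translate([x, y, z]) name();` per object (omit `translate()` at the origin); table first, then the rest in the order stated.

table();
translate([399, 171, 723]) bookshelf();
translate([732, -427, 0]) stool();
translate([732, 789, 0]) stool();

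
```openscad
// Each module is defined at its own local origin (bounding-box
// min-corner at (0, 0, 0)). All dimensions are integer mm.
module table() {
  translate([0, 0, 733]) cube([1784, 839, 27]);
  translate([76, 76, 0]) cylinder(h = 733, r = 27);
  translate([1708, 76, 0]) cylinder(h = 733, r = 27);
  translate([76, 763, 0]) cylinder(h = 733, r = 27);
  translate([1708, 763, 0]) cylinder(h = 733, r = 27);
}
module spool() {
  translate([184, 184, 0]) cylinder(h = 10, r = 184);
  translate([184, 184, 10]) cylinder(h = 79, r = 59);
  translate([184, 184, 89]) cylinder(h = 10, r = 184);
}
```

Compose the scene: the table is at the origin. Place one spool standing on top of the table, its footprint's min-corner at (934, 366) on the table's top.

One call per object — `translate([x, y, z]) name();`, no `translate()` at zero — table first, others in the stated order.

table();
translate([934, 366, 760]) spool();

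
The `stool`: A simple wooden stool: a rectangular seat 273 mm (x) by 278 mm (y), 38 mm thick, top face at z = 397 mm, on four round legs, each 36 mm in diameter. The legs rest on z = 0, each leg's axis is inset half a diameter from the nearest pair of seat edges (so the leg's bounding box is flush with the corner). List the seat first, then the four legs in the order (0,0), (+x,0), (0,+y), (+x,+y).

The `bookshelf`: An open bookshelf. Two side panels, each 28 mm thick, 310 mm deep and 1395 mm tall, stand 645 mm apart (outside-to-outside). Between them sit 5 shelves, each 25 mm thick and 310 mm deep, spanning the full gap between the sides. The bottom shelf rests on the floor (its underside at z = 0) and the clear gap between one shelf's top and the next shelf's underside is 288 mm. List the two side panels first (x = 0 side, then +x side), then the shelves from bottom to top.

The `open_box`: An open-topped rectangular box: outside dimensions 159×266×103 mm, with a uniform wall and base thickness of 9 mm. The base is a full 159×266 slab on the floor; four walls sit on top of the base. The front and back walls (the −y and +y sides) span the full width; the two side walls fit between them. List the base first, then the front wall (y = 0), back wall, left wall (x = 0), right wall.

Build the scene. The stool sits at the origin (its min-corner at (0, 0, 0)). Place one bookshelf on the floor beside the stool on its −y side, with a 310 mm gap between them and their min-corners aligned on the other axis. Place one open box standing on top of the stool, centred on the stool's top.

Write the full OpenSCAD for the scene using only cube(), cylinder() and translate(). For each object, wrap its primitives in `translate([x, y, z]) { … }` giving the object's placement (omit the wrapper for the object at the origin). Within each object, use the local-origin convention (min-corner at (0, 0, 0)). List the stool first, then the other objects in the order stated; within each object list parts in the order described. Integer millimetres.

translate([0, 0, 359]) cube([273, 278, 38]);
translate([18, 18, 0]) cylinder(h = 359, r = 18);
translate([255, 18, 0]) cylinder(h = 359, r = 18);
translate([18, 260, 0]) cylinder(h = 359, r = 18);
translate([255, 260, 0]) cylinder(h = 359, r = 18);
translate([0, -620, 0]) {
  cube([28, 310, 1395]);
  translate([617, 0, 0]) cube([28, 310, 1395]);
  translate([28, 0, 0]) cube([589, 310, 25]);
  translate([28, 0, 313]) cube([589, 310, 25]);
  translate([28, 0, 626]) cube([589, 310, 25]);
  translate([28, 0, 939]) cube([589, 310, 25]);
  translate([28, 0, 1252]) cube([589, 310, 25]);
}
translate([57, 6, 397]) {
  cube([159, 266, 9]);
  translate([0, 0, 9]) cube([159, 9, 94]);
  translate([0, 257, 9]) cube([159, 9, 94]);
  translate([0, 9, 9]) cube([9, 248, 94]);
  translate([150, 9, 9]) cube([9, 248, 94]);
}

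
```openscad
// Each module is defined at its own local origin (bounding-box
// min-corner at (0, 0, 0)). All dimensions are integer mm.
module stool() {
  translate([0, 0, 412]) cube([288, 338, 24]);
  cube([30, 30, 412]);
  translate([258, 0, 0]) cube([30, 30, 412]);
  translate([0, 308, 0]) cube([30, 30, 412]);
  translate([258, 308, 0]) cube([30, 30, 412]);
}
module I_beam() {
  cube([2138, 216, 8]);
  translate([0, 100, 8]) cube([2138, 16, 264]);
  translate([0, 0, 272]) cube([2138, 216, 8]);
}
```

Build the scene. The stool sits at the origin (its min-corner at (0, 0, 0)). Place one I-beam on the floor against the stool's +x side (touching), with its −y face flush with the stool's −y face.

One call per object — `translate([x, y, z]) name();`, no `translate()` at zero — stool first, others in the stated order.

stool();
translate([288, 0, 0]) I_beam();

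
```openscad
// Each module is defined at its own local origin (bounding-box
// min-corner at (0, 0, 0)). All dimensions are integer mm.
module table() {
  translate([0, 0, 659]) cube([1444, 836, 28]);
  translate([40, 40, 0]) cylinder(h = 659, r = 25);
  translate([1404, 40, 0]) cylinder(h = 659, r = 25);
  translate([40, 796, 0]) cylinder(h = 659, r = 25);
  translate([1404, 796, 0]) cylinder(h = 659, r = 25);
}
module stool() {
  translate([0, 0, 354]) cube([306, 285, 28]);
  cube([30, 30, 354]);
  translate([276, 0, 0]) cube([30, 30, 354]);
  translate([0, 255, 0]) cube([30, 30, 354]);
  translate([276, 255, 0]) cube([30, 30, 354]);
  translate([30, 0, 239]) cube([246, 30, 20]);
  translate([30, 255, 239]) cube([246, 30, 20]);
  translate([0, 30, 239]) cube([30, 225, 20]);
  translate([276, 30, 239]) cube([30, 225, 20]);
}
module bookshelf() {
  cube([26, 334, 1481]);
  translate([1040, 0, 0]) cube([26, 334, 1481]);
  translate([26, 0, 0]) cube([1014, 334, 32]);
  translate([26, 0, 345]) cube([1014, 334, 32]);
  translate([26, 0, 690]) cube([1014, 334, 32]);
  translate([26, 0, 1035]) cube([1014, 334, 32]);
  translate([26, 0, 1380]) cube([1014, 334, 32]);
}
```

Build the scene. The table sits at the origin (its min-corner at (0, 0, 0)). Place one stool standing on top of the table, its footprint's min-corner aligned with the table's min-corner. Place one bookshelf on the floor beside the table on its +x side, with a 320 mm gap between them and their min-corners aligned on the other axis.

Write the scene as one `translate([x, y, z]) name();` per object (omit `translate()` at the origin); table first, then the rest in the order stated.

table();
translate([0, 0, 687]) stool();
translate([1764, 0, 0]) bookshelf();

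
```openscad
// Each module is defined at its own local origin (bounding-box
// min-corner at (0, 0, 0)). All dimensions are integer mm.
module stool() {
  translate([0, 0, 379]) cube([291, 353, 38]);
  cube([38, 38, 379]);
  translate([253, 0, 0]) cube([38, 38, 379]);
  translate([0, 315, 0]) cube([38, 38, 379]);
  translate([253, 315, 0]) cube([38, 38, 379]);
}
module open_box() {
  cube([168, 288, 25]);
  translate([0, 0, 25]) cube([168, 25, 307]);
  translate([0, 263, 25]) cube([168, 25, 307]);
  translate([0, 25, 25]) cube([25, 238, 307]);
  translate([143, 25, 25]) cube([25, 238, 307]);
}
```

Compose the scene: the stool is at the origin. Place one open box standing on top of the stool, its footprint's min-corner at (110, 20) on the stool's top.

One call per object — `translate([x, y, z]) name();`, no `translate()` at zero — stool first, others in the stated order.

stool();
translate([110, 20, 417]) open_box();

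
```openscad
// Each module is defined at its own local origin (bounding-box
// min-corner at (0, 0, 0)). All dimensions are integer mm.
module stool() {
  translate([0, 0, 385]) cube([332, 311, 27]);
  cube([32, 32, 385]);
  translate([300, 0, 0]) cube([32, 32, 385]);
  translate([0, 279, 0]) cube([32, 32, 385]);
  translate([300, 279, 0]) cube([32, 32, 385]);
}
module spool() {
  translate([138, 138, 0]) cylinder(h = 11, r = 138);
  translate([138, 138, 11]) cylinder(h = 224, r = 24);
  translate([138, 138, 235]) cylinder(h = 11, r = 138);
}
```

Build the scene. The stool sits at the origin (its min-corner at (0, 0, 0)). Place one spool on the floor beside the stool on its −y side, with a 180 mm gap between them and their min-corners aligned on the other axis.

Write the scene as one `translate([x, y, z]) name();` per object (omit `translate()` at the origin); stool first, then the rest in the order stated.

stool();
translate([0, -456, 0]) spool();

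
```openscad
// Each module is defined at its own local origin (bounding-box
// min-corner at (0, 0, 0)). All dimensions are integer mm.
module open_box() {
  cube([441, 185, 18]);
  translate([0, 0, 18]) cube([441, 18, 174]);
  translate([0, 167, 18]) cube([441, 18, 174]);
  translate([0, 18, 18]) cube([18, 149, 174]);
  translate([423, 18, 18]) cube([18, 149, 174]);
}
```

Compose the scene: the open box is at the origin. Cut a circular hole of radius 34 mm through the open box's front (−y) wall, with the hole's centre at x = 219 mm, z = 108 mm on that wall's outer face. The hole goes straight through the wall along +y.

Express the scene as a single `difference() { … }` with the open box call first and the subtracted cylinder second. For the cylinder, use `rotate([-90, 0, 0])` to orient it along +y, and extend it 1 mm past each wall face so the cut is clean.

difference() {
  open_box();
  translate([219, -1, 108]) rotate([-90, 0, 0]) cylinder(h = 20, r = 34);
}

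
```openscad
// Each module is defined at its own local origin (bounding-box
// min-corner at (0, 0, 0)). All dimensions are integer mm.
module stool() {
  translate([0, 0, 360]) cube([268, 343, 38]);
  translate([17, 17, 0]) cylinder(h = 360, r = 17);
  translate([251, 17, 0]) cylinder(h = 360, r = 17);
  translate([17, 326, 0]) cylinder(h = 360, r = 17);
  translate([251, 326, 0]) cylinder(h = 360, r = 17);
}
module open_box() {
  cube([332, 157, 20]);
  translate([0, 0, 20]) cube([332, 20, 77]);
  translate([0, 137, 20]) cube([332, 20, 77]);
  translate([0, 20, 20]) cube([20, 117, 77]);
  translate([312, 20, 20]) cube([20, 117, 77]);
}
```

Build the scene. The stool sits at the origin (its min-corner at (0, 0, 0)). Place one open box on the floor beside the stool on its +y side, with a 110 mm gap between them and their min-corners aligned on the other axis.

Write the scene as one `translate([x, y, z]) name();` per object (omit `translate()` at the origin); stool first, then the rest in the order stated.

stool();
translate([0, 453, 0]) open_box();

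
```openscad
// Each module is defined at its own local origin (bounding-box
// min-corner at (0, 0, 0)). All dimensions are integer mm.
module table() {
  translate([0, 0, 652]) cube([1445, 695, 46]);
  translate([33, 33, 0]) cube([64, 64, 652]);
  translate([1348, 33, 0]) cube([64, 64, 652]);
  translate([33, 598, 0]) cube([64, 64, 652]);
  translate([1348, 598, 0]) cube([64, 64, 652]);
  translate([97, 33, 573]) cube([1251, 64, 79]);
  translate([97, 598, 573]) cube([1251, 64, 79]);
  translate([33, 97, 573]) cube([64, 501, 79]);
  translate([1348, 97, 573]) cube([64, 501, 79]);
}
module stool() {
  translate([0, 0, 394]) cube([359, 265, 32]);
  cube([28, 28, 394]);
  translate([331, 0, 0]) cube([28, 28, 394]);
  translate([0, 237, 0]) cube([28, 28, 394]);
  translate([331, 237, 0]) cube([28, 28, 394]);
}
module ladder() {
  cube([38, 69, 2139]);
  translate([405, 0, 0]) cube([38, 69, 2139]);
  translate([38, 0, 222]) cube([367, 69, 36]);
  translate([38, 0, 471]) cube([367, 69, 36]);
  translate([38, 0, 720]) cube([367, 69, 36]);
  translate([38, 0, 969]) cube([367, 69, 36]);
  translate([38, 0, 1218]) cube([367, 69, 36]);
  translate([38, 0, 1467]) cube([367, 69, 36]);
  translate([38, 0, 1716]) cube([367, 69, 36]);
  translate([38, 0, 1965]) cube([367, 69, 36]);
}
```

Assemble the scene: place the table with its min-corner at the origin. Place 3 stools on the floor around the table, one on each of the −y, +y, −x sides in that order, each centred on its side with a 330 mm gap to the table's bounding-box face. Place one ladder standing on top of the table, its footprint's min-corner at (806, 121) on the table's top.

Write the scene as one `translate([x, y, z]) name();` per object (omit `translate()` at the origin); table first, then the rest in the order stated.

table();
translate([543, -595, 0]) stool();
translate([543, 1025, 0]) stool();
translate([-689, 215, 0]) stool();
translate([806, 121, 698]) ladder();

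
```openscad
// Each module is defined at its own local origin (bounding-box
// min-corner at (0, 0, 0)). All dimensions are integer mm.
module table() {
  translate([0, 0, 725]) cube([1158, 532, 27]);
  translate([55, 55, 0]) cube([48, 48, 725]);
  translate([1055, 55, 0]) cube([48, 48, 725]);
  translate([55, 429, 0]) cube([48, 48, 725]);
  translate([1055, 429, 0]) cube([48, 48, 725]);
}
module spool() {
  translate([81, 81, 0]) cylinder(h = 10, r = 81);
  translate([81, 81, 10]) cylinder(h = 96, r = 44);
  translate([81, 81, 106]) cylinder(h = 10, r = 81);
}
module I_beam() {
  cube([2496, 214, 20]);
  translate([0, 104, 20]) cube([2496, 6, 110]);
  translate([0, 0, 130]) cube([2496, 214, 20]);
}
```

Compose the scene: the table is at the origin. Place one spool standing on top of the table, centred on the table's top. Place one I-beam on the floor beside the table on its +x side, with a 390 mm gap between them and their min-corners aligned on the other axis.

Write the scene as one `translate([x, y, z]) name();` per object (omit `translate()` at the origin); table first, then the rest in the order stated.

table();
translate([498, 185, 752]) spool();
translate([1548, 0, 0]) I_beam();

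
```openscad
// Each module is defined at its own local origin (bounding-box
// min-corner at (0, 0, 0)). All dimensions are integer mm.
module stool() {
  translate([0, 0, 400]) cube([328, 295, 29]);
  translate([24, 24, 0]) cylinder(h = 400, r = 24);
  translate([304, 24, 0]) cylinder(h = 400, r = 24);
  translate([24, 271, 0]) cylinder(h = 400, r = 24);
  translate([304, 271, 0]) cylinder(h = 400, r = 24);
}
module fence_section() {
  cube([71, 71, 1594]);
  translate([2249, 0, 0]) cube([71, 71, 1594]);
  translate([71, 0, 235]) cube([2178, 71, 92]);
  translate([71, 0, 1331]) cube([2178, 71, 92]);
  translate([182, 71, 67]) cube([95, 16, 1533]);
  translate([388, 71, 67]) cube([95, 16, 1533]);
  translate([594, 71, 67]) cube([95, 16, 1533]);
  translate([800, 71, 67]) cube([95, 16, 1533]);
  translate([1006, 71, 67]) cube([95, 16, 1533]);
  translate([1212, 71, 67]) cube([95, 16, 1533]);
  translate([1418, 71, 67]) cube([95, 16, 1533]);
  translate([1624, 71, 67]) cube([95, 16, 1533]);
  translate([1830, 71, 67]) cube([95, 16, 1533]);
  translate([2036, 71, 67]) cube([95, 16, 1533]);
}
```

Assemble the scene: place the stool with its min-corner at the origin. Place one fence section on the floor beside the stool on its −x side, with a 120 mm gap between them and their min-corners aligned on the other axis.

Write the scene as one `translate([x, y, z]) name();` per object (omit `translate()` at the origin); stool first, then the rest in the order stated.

stool();
translate([-2440, 0, 0]) fence_section();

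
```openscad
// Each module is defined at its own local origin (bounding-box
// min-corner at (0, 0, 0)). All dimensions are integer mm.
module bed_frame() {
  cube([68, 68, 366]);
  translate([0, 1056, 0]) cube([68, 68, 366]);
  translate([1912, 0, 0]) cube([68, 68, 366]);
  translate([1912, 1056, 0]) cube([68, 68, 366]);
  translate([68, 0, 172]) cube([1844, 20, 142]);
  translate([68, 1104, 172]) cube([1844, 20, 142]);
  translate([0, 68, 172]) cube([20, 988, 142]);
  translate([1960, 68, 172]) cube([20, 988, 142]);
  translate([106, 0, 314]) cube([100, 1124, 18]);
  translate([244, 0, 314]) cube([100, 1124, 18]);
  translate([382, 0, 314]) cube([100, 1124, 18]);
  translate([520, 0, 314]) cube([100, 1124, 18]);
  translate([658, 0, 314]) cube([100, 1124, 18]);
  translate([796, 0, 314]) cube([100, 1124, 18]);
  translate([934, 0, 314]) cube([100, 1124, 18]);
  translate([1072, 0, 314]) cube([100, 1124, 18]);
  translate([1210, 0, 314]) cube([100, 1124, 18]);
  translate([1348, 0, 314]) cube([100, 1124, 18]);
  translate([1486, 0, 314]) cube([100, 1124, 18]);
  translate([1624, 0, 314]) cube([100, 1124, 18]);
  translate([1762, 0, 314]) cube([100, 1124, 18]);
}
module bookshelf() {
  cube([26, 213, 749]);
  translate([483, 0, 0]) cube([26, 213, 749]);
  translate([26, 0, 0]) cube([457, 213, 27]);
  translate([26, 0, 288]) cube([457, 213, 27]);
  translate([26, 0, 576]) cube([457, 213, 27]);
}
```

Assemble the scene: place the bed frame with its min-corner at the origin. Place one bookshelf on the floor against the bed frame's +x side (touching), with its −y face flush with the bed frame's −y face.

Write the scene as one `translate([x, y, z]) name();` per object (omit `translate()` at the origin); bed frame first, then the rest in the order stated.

bed_frame();
translate([1980, 0, 0]) bookshelf();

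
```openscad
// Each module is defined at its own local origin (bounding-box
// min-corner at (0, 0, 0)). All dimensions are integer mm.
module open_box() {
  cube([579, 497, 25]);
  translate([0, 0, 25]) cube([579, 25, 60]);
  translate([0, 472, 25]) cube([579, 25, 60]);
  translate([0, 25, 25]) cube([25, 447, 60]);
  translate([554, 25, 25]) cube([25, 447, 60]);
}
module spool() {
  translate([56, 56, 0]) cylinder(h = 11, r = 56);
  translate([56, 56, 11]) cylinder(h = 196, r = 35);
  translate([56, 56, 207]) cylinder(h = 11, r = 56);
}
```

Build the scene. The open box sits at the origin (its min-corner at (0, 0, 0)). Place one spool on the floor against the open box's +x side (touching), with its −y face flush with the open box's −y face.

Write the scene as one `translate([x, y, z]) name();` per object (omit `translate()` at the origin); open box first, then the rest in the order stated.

open_box();
translate([579, 0, 0]) spool();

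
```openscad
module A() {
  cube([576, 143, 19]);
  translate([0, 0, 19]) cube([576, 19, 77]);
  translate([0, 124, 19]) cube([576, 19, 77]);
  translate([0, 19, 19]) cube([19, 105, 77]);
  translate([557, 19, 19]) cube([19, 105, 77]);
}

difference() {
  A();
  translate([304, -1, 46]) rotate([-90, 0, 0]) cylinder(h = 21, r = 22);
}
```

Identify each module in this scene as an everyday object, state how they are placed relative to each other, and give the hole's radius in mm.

The subtracted cylinder has r = 22 mm.

A is an open box. The open box has a circular hole through its front wall. The hole's radius is 22 mm.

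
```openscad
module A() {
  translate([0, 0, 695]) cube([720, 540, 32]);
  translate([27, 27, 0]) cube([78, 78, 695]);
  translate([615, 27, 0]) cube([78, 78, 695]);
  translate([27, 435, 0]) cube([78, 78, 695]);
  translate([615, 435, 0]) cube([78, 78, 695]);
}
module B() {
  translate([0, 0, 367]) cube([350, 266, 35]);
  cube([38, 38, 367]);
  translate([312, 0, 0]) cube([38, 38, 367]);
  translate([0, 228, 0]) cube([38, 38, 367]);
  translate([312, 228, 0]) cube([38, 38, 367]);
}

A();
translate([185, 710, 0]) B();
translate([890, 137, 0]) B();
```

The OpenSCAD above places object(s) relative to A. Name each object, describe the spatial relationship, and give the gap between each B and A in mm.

Each stool's nearest face is 170 mm from the table's bounding box.

A is a table. B is a stool. Two stools sit around the table at the +y, +x sides. The gap between each stool and the table is 170 mm.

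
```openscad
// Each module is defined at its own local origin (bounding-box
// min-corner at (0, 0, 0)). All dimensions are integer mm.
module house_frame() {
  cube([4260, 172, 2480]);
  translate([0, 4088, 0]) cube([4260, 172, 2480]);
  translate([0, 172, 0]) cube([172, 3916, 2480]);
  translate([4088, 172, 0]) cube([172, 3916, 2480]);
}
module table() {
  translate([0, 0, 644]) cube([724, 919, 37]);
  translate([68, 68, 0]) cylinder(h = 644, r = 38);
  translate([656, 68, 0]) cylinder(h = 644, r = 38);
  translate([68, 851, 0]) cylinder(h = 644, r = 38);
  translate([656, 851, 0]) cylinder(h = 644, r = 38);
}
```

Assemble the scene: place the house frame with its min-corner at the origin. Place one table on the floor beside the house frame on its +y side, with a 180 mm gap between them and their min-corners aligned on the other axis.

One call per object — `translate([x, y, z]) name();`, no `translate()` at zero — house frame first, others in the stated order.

house_frame();
translate([0, 4440, 0]) table();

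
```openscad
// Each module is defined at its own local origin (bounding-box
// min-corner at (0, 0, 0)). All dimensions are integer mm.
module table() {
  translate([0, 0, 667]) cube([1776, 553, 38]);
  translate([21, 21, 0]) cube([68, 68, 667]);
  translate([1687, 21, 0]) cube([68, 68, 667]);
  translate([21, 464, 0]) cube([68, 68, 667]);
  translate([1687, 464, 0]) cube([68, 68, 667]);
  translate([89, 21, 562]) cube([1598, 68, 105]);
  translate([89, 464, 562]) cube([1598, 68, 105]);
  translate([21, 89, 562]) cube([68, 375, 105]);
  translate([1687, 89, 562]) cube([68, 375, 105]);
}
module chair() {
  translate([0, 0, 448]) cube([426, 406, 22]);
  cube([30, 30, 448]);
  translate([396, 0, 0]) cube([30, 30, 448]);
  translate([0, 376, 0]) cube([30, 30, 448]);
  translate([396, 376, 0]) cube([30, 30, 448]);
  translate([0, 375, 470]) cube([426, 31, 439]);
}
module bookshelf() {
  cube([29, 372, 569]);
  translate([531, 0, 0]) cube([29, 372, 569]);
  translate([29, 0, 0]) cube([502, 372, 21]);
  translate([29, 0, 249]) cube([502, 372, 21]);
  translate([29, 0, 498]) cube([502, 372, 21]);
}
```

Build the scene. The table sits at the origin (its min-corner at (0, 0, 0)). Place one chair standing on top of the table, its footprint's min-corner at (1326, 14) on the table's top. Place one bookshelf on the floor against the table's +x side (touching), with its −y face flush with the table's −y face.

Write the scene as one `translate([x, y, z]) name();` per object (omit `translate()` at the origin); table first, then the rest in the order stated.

table();
translate([1326, 14, 705]) chair();
translate([1776, 0, 0]) bookshelf();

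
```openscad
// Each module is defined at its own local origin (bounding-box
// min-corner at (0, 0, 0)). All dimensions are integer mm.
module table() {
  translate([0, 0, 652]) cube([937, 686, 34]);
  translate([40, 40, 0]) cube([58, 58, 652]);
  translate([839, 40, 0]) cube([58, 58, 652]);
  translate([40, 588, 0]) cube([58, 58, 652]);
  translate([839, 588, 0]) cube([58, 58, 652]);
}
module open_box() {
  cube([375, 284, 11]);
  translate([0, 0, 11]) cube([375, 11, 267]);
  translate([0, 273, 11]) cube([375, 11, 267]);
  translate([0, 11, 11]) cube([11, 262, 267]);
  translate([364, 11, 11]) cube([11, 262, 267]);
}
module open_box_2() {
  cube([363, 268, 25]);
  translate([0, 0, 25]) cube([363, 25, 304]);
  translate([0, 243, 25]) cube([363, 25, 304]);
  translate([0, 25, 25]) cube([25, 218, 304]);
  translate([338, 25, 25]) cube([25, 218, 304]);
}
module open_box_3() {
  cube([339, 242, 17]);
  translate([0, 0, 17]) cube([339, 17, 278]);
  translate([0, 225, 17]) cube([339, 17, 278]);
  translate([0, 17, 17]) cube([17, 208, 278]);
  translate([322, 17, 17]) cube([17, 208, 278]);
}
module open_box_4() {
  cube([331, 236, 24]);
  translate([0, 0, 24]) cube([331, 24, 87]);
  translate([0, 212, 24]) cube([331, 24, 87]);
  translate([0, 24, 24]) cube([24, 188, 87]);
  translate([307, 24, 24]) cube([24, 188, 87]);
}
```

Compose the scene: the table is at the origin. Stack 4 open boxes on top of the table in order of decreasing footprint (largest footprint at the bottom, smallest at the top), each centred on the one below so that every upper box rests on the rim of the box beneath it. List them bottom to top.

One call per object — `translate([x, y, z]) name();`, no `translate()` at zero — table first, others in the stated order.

table();
translate([281, 201, 686]) open_box();
translate([287, 209, 964]) open_box_2();
translate([299, 222, 1293]) open_box_3();
translate([303, 225, 1588]) open_box_4();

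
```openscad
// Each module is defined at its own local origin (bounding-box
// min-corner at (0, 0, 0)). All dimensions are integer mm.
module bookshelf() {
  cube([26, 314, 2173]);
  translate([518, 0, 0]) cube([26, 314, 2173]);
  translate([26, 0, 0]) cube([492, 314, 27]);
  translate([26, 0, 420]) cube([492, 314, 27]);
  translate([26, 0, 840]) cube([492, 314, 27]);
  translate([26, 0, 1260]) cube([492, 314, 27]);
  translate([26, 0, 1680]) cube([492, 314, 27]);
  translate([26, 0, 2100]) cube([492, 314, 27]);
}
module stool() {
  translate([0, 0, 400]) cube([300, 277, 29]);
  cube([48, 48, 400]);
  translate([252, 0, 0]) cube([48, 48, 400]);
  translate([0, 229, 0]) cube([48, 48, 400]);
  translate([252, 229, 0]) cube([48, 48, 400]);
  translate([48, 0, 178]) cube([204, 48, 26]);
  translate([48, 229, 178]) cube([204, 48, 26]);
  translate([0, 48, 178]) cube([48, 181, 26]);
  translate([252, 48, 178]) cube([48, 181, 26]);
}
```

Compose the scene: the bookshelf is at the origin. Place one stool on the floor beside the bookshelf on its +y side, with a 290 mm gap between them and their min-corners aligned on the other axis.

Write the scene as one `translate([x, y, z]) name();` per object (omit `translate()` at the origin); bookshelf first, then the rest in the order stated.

bookshelf();
translate([0, 604, 0]) stool();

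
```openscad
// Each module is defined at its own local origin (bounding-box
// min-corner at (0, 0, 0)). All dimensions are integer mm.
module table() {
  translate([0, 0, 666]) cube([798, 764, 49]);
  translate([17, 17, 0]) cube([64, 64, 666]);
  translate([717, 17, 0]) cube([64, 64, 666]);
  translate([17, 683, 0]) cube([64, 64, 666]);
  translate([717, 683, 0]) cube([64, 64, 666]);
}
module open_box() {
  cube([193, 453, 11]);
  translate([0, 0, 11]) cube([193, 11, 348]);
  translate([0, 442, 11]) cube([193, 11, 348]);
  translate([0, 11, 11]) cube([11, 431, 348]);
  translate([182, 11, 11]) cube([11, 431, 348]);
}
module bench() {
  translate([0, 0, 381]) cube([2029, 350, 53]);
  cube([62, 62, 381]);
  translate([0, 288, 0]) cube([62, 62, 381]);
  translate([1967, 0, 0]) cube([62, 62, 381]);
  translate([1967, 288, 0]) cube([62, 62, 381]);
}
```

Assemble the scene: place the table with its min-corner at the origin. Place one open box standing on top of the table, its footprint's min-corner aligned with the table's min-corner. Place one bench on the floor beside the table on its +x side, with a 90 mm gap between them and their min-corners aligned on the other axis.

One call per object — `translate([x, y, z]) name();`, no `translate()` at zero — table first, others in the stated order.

table();
translate([0, 0, 715]) open_box();
translate([888, 0, 0]) bench();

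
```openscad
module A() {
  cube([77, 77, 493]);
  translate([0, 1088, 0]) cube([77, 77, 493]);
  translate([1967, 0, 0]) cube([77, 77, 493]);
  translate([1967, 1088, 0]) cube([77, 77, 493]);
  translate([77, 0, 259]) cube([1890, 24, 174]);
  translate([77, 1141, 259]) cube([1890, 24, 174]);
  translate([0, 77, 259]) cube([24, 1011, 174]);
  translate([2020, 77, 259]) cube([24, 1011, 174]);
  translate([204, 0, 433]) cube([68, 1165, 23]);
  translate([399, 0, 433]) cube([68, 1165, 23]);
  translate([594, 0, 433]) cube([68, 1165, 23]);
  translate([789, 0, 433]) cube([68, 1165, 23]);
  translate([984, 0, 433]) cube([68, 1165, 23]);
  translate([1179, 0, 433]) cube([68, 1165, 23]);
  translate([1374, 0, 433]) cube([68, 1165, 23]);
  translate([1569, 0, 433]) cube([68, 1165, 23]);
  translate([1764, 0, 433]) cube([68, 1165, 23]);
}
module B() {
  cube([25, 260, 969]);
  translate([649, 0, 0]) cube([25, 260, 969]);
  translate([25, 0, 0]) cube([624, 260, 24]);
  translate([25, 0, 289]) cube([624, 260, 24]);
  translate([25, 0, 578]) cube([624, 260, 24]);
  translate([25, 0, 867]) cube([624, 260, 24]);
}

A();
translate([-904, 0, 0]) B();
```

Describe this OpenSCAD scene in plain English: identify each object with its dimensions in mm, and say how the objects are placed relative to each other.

A is a bed frame 2044 mm long (x) by 1165 mm wide (y). Four 77×77 mm corner posts, 493 mm tall, at the corners of the footprint. Four rails of 24 mm thickness and 174 mm height run between adjacent posts with their undersides at z = 259 mm, their outer faces flush with the outside of the frame (the two x-running rails run between the posts' inner faces; the two y-running rails run between the posts' inner faces). 9 slats, each 68 mm wide (x) and 23 mm thick, lie across the top of the two x-running rails, running the full 1165 mm width of the frame in y; the slats are evenly spaced along x between the inner faces of the end posts with equal gaps (rounded down to the nearest mm) at the −x end and between each pair — any rounding remainder accumulates at the +x end.

B is a bookshelf 674 mm wide overall, 260 mm deep and 969 mm tall. The two sides are 25 mm thick vertical panels. 4 horizontal shelves of 24 mm thickness span between the inner faces of the sides; the lowest shelf sits on the floor and shelves are stacked with a clear vertical gap of 265 mm between each pair.

The bookshelf is on the floor beside the bed frame on its −x side.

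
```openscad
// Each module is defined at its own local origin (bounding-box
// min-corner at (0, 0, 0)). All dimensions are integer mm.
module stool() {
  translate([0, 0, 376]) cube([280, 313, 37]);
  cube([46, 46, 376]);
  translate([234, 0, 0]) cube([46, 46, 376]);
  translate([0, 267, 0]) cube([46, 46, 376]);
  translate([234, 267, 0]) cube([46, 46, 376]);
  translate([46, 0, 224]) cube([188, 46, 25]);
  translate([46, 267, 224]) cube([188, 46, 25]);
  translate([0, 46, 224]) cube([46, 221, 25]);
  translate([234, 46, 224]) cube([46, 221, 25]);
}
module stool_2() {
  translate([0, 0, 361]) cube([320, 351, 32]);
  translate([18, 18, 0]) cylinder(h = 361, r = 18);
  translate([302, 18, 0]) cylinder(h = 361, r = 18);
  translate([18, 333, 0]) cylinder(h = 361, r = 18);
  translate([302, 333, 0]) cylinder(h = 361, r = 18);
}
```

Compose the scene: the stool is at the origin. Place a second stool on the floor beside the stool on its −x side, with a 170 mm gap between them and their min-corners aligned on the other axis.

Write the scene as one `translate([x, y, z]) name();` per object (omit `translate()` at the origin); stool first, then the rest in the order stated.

stool();
translate([-490, 0, 0]) stool_2();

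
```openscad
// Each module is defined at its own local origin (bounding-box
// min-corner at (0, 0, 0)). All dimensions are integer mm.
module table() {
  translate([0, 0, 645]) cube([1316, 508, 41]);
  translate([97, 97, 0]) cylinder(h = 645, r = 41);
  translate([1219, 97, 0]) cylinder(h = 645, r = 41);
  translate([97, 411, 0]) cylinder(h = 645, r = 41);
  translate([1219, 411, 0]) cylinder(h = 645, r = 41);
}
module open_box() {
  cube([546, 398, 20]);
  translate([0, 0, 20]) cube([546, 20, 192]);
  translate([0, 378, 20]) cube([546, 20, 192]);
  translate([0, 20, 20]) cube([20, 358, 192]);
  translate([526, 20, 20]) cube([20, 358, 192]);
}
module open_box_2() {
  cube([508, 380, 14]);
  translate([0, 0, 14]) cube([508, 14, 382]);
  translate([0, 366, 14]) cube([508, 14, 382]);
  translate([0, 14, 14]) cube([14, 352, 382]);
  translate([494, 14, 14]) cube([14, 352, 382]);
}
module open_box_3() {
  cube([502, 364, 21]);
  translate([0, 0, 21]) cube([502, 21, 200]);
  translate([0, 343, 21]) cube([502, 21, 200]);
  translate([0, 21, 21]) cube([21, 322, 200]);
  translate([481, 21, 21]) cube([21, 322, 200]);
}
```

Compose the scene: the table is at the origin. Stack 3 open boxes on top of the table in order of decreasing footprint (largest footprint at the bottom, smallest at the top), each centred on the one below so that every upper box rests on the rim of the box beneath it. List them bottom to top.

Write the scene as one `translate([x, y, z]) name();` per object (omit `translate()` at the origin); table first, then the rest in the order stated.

table();
translate([385, 55, 686]) open_box();
translate([404, 64, 898]) open_box_2();
translate([407, 72, 1294]) open_box_3();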